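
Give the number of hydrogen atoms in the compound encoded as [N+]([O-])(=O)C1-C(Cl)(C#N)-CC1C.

Hydrogens are implicit in SMILES; fill each atom to its normal valence:
  2 × C: 1 H each → 2
  2 × C: no H
  1 × C: 3 H
  1 × C: 2 H
  1 × Cl: no H
  1 × N (charge +1): no H
  1 × N: no H
  1 × O: no H
  1 × O (charge -1): no H
  Total hydrogens = 7.

7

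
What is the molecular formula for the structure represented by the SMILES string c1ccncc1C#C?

Heavy atoms from the SMILES: 7 C, 1 N.
Implicit hydrogens by atom environment:
  4 × C (aromatic): 1 H each → 4
  1 × C: 1 H
  1 × C (aromatic): no H
  1 × C: no H
  1 × N (aromatic): no H
  Total hydrogens = 5.
Molecular formula: C7H5N

C7H5N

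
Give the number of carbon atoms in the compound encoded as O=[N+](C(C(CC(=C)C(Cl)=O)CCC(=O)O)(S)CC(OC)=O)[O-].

12

The symbol for carbon appears 12 times in the SMILES. (Cl is a single chlorine, not C + l.)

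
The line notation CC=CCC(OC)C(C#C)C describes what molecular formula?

C10H16O

Heavy atoms from the SMILES: 10 C, 1 O.
Implicit hydrogens by atom environment:
  5 × C: 1 H each → 5
  3 × C: 3 H each → 9
  1 × C: 2 H
  1 × C: no H
  1 × O: no H
  Total hydrogens = 16.
Molecular formula: C10H16O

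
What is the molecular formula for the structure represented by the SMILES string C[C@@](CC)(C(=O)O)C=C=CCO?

C9H14O3

Heavy atoms from the SMILES: 9 C, 3 O.
Implicit hydrogens by atom environment:
  3 × C: no H
  2 × C: 3 H each → 6
  2 × C: 2 H each → 4
  2 × C: 1 H each → 2
  2 × O: 1 H each → 2
  1 × O: no H
  Total hydrogens = 14.
Molecular formula: C9H14O3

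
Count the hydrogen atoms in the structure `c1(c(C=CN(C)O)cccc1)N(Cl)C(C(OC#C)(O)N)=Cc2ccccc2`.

Hydrogens are implicit in SMILES; fill each atom to its normal valence:
  9 × C (aromatic): 1 H each → 9
  4 × C: 1 H each → 4
  3 × C: no H
  3 × C (aromatic): no H
  2 × N: no H
  2 × O: 1 H each → 2
  1 × C: 3 H
  1 × Cl: no H
  1 × N: 2 H
  1 × O: no H
  Total hydrogens = 20.

20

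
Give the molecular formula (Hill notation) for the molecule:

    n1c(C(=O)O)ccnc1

C5H4N2O2

Heavy atoms from the SMILES: 5 C, 2 N, 2 O.
Implicit hydrogens by atom environment:
  3 × C (aromatic): 1 H each → 3
  2 × N (aromatic): no H
  1 × C (aromatic): no H
  1 × C: no H
  1 × O: 1 H
  1 × O: no H
  Total hydrogens = 4.
Molecular formula: C5H4N2O2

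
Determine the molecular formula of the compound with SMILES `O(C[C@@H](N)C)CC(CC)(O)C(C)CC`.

Heavy atoms from the SMILES: 11 C, 1 N, 2 O.
Implicit hydrogens by atom environment:
  4 × C: 3 H each → 12
  4 × C: 2 H each → 8
  2 × C: 1 H each → 2
  1 × C: no H
  1 × N: 2 H
  1 × O: 1 H
  1 × O: no H
  Total hydrogens = 25.
Molecular formula: C11H25NO2

C11H25NO2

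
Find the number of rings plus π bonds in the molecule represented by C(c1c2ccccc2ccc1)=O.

8

Molecular formula from the SMILES: C11H8O.
DoU = (2C + 2 + N − H − X)/2 = (2·11 + 2 + 0 − 8 − 0)/2 = 16/2 = 8.
(Structurally: 2 ring(s) + 6 π bond(s) = 8.)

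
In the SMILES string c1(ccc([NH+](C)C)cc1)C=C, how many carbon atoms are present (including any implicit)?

10

The symbol for carbon appears 10 times in the SMILES. Lowercase c denotes aromatic carbon and counts toward C.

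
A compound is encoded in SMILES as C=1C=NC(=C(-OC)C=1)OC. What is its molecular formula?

Heavy atoms from the SMILES: 7 C, 1 N, 2 O.
Implicit hydrogens by atom environment:
  3 × C (aromatic): 1 H each → 3
  2 × C: 3 H each → 6
  2 × C (aromatic): no H
  2 × O: no H
  1 × N (aromatic): no H
  Total hydrogens = 9.
Molecular formula: C7H9NO2

C7H9NO2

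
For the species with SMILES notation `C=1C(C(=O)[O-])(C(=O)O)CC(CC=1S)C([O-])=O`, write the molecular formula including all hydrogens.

[C9H8O6S]2-

Heavy atoms from the SMILES: 9 C, 6 O, 1 S.
Implicit hydrogens by atom environment:
  5 × C: no H
  3 × O: no H
  2 × C: 2 H each → 4
  2 × C: 1 H each → 2
  2 × O (charge -1): no H
  1 × O: 1 H
  1 × S: 1 H
  Total hydrogens = 8.
Net charge -2.
Molecular formula: [C9H8O6S]2-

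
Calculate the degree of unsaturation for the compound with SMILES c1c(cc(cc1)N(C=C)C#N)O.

7

Molecular formula from the SMILES: C9H8N2O.
DoU = (2C + 2 + N − H − X)/2 = (2·9 + 2 + 2 − 8 − 0)/2 = 14/2 = 7.
(Structurally: 1 ring(s) + 6 π bond(s) = 7.)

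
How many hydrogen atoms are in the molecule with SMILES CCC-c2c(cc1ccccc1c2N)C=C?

17

Hydrogens are implicit in SMILES; fill each atom to its normal valence:
  5 × C (aromatic): 1 H each → 5
  5 × C (aromatic): no H
  3 × C: 2 H each → 6
  1 × C: 3 H
  1 × C: 1 H
  1 × N: 2 H
  Total hydrogens = 17.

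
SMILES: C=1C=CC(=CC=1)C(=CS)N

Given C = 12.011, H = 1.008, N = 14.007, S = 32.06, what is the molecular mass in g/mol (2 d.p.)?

151.23

Molecular formula: C8H9NS.
M = 8×12.011 + 9×1.008 + 1×14.007 + 1×32.06 = 151.23 g/mol.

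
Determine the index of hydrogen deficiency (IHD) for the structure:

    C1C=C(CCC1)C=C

3

Molecular formula from the SMILES: C8H12.
DoU = (2C + 2 + N − H − X)/2 = (2·8 + 2 + 0 − 12 − 0)/2 = 6/2 = 3.
(Structurally: 1 ring(s) + 2 π bond(s) = 3.)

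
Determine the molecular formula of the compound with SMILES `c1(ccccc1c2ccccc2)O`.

C12H10O

Heavy atoms from the SMILES: 12 C, 1 O.
Implicit hydrogens by atom environment:
  9 × C (aromatic): 1 H each → 9
  3 × C (aromatic): no H
  1 × O: 1 H
  Total hydrogens = 10.
Molecular formula: C12H10O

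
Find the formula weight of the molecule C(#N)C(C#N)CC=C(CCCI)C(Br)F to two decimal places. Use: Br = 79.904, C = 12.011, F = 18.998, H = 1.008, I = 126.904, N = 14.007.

Molecular formula: C10H11BrFIN2.
M = 1×79.904 + 10×12.011 + 1×18.998 + 11×1.008 + 1×126.904 + 2×14.007 = 385.02 g/mol.

385.02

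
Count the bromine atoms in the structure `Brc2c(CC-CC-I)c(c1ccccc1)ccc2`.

1

The symbol for bromine appears 1 time in the SMILES.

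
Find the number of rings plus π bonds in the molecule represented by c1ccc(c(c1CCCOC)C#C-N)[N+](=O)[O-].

7

Molecular formula from the SMILES: C12H14N2O3.
DoU = (2C + 2 + N − H − X)/2 = (2·12 + 2 + 2 − 14 − 0)/2 = 14/2 = 7.
(Structurally: 1 ring(s) + 6 π bond(s) = 7.)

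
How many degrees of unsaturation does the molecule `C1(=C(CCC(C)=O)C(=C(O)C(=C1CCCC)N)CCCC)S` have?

Molecular formula from the SMILES: C18H29NO2S.
DoU = (2C + 2 + N − H − X)/2 = (2·18 + 2 + 1 − 29 − 0)/2 = 10/2 = 5.
(Structurally: 1 ring(s) + 4 π bond(s) = 5.)

5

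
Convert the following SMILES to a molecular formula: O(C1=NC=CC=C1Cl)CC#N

Heavy atoms from the SMILES: 7 C, 1 Cl, 2 N, 1 O.
Implicit hydrogens by atom environment:
  3 × C (aromatic): 1 H each → 3
  2 × C (aromatic): no H
  1 × C: 2 H
  1 × C: no H
  1 × Cl: no H
  1 × N (aromatic): no H
  1 × N: no H
  1 × O: no H
  Total hydrogens = 5.
Molecular formula: C7H5ClN2O

C7H5ClN2O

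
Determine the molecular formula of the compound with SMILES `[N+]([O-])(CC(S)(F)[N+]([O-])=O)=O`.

Heavy atoms from the SMILES: 2 C, 1 F, 2 N, 4 O, 1 S.
Implicit hydrogens by atom environment:
  2 × N (charge +1): no H
  2 × O: no H
  2 × O (charge -1): no H
  1 × C: 2 H
  1 × C: no H
  1 × F: no H
  1 × S: 1 H
  Total hydrogens = 3.
Molecular formula: C2H3FN2O4S

C2H3FN2O4S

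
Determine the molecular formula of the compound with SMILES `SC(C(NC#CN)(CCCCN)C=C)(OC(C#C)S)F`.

C13H20FN3OS2

Heavy atoms from the SMILES: 13 C, 1 F, 3 N, 1 O, 2 S.
Implicit hydrogens by atom environment:
  5 × C: 2 H each → 10
  5 × C: no H
  3 × C: 1 H each → 3
  2 × N: 2 H each → 4
  2 × S: 1 H each → 2
  1 × F: no H
  1 × N: 1 H
  1 × O: no H
  Total hydrogens = 20.
Molecular formula: C13H20FN3OS2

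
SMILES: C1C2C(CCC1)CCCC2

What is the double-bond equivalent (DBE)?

2

Molecular formula from the SMILES: C10H18.
DoU = (2C + 2 + N − H − X)/2 = (2·10 + 2 + 0 − 18 − 0)/2 = 4/2 = 2.
(Structurally: 2 ring(s) + 0 π bond(s) = 2.)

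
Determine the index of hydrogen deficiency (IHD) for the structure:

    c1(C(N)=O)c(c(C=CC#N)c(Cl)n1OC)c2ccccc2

11

Molecular formula from the SMILES: C15H12ClN3O2.
DoU = (2C + 2 + N − H − X)/2 = (2·15 + 2 + 3 − 12 − 1)/2 = 22/2 = 11.
(Structurally: 2 ring(s) + 9 π bond(s) = 11.)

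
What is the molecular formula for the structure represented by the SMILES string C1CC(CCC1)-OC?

Heavy atoms from the SMILES: 7 C, 1 O.
Implicit hydrogens by atom environment:
  5 × C: 2 H each → 10
  1 × C: 3 H
  1 × C: 1 H
  1 × O: no H
  Total hydrogens = 14.
Molecular formula: C7H14O

C7H14O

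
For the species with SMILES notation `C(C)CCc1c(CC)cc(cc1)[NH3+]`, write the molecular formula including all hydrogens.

Heavy atoms from the SMILES: 12 C, 1 N.
Implicit hydrogens by atom environment:
  4 × C: 2 H each → 8
  3 × C (aromatic): 1 H each → 3
  3 × C (aromatic): no H
  2 × C: 3 H each → 6
  1 × N (charge +1): 3 H
  Total hydrogens = 20.
Net charge +1.
Molecular formula: C12H20N+

C12H20N+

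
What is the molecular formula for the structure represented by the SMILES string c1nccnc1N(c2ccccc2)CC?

Heavy atoms from the SMILES: 12 C, 3 N.
Implicit hydrogens by atom environment:
  8 × C (aromatic): 1 H each → 8
  2 × C (aromatic): no H
  2 × N (aromatic): no H
  1 × C: 3 H
  1 × C: 2 H
  1 × N: no H
  Total hydrogens = 13.
Molecular formula: C12H13N3

C12H13N3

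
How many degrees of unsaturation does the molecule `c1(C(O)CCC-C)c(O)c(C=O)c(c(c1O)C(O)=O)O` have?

6

Molecular formula from the SMILES: C13H16O7.
DoU = (2C + 2 + N − H − X)/2 = (2·13 + 2 + 0 − 16 − 0)/2 = 12/2 = 6.
(Structurally: 1 ring(s) + 5 π bond(s) = 6.)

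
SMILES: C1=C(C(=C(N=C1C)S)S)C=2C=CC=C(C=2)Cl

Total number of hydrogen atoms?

Hydrogens are implicit in SMILES; fill each atom to its normal valence:
  6 × C (aromatic): no H
  5 × C (aromatic): 1 H each → 5
  2 × S: 1 H each → 2
  1 × C: 3 H
  1 × Cl: no H
  1 × N (aromatic): no H
  Total hydrogens = 10.

10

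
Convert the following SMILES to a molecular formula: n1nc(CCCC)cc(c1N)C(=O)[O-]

C9H12N3O2-

Heavy atoms from the SMILES: 9 C, 3 N, 2 O.
Implicit hydrogens by atom environment:
  3 × C: 2 H each → 6
  3 × C (aromatic): no H
  2 × N (aromatic): no H
  1 × C: 3 H
  1 × C (aromatic): 1 H
  1 × C: no H
  1 × N: 2 H
  1 × O: no H
  1 × O (charge -1): no H
  Total hydrogens = 12.
Net charge -1.
Molecular formula: C9H12N3O2-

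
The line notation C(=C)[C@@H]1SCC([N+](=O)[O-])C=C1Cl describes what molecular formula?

Heavy atoms from the SMILES: 7 C, 1 Cl, 1 N, 2 O, 1 S.
Implicit hydrogens by atom environment:
  4 × C: 1 H each → 4
  2 × C: 2 H each → 4
  1 × C: no H
  1 × Cl: no H
  1 × N (charge +1): no H
  1 × O: no H
  1 × O (charge -1): no H
  1 × S: no H
  Total hydrogens = 8.
Molecular formula: C7H8ClNO2S

C7H8ClNO2S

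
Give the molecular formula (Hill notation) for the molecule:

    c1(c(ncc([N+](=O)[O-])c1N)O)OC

Heavy atoms from the SMILES: 6 C, 3 N, 4 O.
Implicit hydrogens by atom environment:
  4 × C (aromatic): no H
  2 × O: no H
  1 × C: 3 H
  1 × C (aromatic): 1 H
  1 × N: 2 H
  1 × N (aromatic): no H
  1 × N (charge +1): no H
  1 × O: 1 H
  1 × O (charge -1): no H
  Total hydrogens = 7.
Molecular formula: C6H7N3O4

C6H7N3O4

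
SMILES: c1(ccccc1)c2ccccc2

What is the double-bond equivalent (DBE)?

Molecular formula from the SMILES: C12H10.
DoU = (2C + 2 + N − H − X)/2 = (2·12 + 2 + 0 − 10 − 0)/2 = 16/2 = 8.
(Structurally: 2 ring(s) + 6 π bond(s) = 8.)

8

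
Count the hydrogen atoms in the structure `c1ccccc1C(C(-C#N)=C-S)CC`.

Hydrogens are implicit in SMILES; fill each atom to its normal valence:
  5 × C (aromatic): 1 H each → 5
  2 × C: 1 H each → 2
  2 × C: no H
  1 × C: 3 H
  1 × C: 2 H
  1 × C (aromatic): no H
  1 × N: no H
  1 × S: 1 H
  Total hydrogens = 13.

13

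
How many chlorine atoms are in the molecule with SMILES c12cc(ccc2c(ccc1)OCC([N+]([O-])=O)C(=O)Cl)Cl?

2

The symbol for chlorine appears 2 times in the SMILES.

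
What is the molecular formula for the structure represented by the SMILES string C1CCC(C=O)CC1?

Heavy atoms from the SMILES: 7 C, 1 O.
Implicit hydrogens by atom environment:
  5 × C: 2 H each → 10
  2 × C: 1 H each → 2
  1 × O: no H
  Total hydrogens = 12.
Molecular formula: C7H12O

C7H12O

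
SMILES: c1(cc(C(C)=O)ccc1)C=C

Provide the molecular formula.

Heavy atoms from the SMILES: 10 C, 1 O.
Implicit hydrogens by atom environment:
  4 × C (aromatic): 1 H each → 4
  2 × C (aromatic): no H
  1 × C: 3 H
  1 × C: 2 H
  1 × C: 1 H
  1 × C: no H
  1 × O: no H
  Total hydrogens = 10.
Molecular formula: C10H10O

C10H10O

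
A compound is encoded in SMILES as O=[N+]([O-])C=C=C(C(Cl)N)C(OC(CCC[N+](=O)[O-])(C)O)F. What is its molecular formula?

Heavy atoms from the SMILES: 10 C, 1 Cl, 1 F, 3 N, 6 O.
Implicit hydrogens by atom environment:
  3 × C: 2 H each → 6
  3 × C: 1 H each → 3
  3 × C: no H
  3 × O: no H
  2 × N (charge +1): no H
  2 × O (charge -1): no H
  1 × C: 3 H
  1 × Cl: no H
  1 × F: no H
  1 × N: 2 H
  1 × O: 1 H
  Total hydrogens = 15.
Molecular formula: C10H15ClFN3O6

C10H15ClFN3O6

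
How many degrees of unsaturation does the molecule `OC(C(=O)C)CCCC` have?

1

Molecular formula from the SMILES: C7H14O2.
DoU = (2C + 2 + N − H − X)/2 = (2·7 + 2 + 0 − 14 − 0)/2 = 2/2 = 1.
(Structurally: 0 ring(s) + 1 π bond(s) = 1.)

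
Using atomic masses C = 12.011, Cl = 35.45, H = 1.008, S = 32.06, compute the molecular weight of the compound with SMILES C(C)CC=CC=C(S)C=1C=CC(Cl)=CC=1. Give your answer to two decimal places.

Molecular formula: C13H15ClS.
M = 13×12.011 + 1×35.45 + 15×1.008 + 1×32.06 = 238.77 g/mol.

238.77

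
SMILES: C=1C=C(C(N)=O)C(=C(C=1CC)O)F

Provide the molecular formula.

C9H10FNO2

Heavy atoms from the SMILES: 9 C, 1 F, 1 N, 2 O.
Implicit hydrogens by atom environment:
  4 × C (aromatic): no H
  2 × C (aromatic): 1 H each → 2
  1 × C: 3 H
  1 × C: 2 H
  1 × C: no H
  1 × F: no H
  1 × N: 2 H
  1 × O: 1 H
  1 × O: no H
  Total hydrogens = 10.
Molecular formula: C9H10FNO2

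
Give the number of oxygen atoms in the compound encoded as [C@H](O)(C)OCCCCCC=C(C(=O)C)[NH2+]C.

3

The symbol for oxygen appears 3 times in the SMILES.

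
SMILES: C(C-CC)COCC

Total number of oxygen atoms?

The symbol for oxygen appears 1 time in the SMILES.

1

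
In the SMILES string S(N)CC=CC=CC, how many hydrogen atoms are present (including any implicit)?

Hydrogens are implicit in SMILES; fill each atom to its normal valence:
  4 × C: 1 H each → 4
  1 × C: 3 H
  1 × C: 2 H
  1 × N: 2 H
  1 × S: no H
  Total hydrogens = 11.

11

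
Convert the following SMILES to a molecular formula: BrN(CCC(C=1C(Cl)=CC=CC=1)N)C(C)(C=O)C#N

Heavy atoms from the SMILES: 1 Br, 13 C, 1 Cl, 3 N, 1 O.
Implicit hydrogens by atom environment:
  4 × C (aromatic): 1 H each → 4
  2 × C: 2 H each → 4
  2 × C: 1 H each → 2
  2 × C: no H
  2 × C (aromatic): no H
  2 × N: no H
  1 × Br: no H
  1 × C: 3 H
  1 × Cl: no H
  1 × N: 2 H
  1 × O: no H
  Total hydrogens = 15.
Molecular formula: C13H15BrClN3O

C13H15BrClN3O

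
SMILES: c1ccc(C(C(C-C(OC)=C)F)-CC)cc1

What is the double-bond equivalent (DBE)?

5

Molecular formula from the SMILES: C14H19FO.
DoU = (2C + 2 + N − H − X)/2 = (2·14 + 2 + 0 − 19 − 1)/2 = 10/2 = 5.
(Structurally: 1 ring(s) + 4 π bond(s) = 5.)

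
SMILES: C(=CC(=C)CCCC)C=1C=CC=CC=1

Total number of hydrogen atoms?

Hydrogens are implicit in SMILES; fill each atom to its normal valence:
  5 × C (aromatic): 1 H each → 5
  4 × C: 2 H each → 8
  2 × C: 1 H each → 2
  1 × C: 3 H
  1 × C: no H
  1 × C (aromatic): no H
  Total hydrogens = 18.

18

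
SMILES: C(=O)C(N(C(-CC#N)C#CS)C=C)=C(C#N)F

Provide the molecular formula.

C11H8FN3OS

Heavy atoms from the SMILES: 11 C, 1 F, 3 N, 1 O, 1 S.
Implicit hydrogens by atom environment:
  6 × C: no H
  3 × C: 1 H each → 3
  3 × N: no H
  2 × C: 2 H each → 4
  1 × F: no H
  1 × O: no H
  1 × S: 1 H
  Total hydrogens = 8.
Molecular formula: C11H8FN3OS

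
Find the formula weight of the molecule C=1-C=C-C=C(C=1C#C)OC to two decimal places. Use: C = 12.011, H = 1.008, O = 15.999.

132.16

Molecular formula: C9H8O.
M = 9×12.011 + 8×1.008 + 1×15.999 = 132.16 g/mol.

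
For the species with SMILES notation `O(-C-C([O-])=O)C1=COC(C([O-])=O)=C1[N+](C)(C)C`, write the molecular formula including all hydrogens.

C10H12NO6-

Heavy atoms from the SMILES: 10 C, 1 N, 6 O.
Implicit hydrogens by atom environment:
  3 × C: 3 H each → 9
  3 × C (aromatic): no H
  3 × O: no H
  2 × C: no H
  2 × O (charge -1): no H
  1 × C: 2 H
  1 × C (aromatic): 1 H
  1 × N (charge +1): no H
  1 × O (aromatic): no H
  Total hydrogens = 12.
Net charge -1.
Molecular formula: C10H12NO6-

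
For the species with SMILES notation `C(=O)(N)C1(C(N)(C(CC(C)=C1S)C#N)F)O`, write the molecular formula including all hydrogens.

Heavy atoms from the SMILES: 9 C, 1 F, 3 N, 2 O, 1 S.
Implicit hydrogens by atom environment:
  6 × C: no H
  2 × N: 2 H each → 4
  1 × C: 3 H
  1 × C: 2 H
  1 × C: 1 H
  1 × F: no H
  1 × N: no H
  1 × O: 1 H
  1 × O: no H
  1 × S: 1 H
  Total hydrogens = 12.
Molecular formula: C9H12FN3O2S

C9H12FN3O2S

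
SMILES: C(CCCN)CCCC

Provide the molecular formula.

Heavy atoms from the SMILES: 8 C, 1 N.
Implicit hydrogens by atom environment:
  7 × C: 2 H each → 14
  1 × C: 3 H
  1 × N: 2 H
  Total hydrogens = 19.
Molecular formula: C8H19N

C8H19N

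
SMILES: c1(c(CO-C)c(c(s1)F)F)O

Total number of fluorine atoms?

2

The symbol for fluorine appears 2 times in the SMILES.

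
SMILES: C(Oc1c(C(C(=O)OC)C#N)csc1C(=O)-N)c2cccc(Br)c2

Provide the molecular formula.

C16H13BrN2O4S

Heavy atoms from the SMILES: 1 Br, 16 C, 2 N, 4 O, 1 S.
Implicit hydrogens by atom environment:
  5 × C (aromatic): 1 H each → 5
  5 × C (aromatic): no H
  4 × O: no H
  3 × C: no H
  1 × Br: no H
  1 × C: 3 H
  1 × C: 2 H
  1 × C: 1 H
  1 × N: 2 H
  1 × N: no H
  1 × S (aromatic): no H
  Total hydrogens = 13.
Molecular formula: C16H13BrN2O4S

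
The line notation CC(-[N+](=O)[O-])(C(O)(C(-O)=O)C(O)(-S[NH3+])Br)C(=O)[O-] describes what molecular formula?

Heavy atoms from the SMILES: 1 Br, 6 C, 2 N, 8 O, 1 S.
Implicit hydrogens by atom environment:
  5 × C: no H
  3 × O: 1 H each → 3
  3 × O: no H
  2 × O (charge -1): no H
  1 × Br: no H
  1 × C: 3 H
  1 × N (charge +1): 3 H
  1 × N (charge +1): no H
  1 × S: no H
  Total hydrogens = 9.
Molecular formula: C6H9BrN2O8S

C6H9BrN2O8S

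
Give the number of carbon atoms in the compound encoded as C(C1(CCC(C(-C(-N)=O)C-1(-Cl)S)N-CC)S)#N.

10

The symbol for carbon appears 10 times in the SMILES. (Cl is a single chlorine, not C + l.)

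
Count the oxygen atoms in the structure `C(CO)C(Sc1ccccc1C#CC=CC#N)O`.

The symbol for oxygen appears 2 times in the SMILES.

2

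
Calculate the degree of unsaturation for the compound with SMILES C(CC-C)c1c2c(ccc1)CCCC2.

5

Molecular formula from the SMILES: C14H20.
DoU = (2C + 2 + N − H − X)/2 = (2·14 + 2 + 0 − 20 − 0)/2 = 10/2 = 5.
(Structurally: 2 ring(s) + 3 π bond(s) = 5.)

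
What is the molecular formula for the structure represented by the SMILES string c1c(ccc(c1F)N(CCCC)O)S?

Heavy atoms from the SMILES: 10 C, 1 F, 1 N, 1 O, 1 S.
Implicit hydrogens by atom environment:
  3 × C: 2 H each → 6
  3 × C (aromatic): 1 H each → 3
  3 × C (aromatic): no H
  1 × C: 3 H
  1 × F: no H
  1 × N: no H
  1 × O: 1 H
  1 × S: 1 H
  Total hydrogens = 14.
Molecular formula: C10H14FNOS

C10H14FNOS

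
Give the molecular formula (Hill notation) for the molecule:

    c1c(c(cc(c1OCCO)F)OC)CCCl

Heavy atoms from the SMILES: 11 C, 1 Cl, 1 F, 3 O.
Implicit hydrogens by atom environment:
  4 × C: 2 H each → 8
  4 × C (aromatic): no H
  2 × C (aromatic): 1 H each → 2
  2 × O: no H
  1 × C: 3 H
  1 × Cl: no H
  1 × F: no H
  1 × O: 1 H
  Total hydrogens = 14.
Molecular formula: C11H14ClFO3

C11H14ClFO3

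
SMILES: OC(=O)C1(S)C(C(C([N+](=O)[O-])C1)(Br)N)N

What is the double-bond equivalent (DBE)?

Molecular formula from the SMILES: C6H10BrN3O4S.
DoU = (2C + 2 + N − H − X)/2 = (2·6 + 2 + 3 − 10 − 1)/2 = 6/2 = 3.
(Structurally: 1 ring(s) + 2 π bond(s) = 3.)

3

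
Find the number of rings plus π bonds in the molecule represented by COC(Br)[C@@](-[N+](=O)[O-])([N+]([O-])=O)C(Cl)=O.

3

Molecular formula from the SMILES: C4H4BrClN2O6.
DoU = (2C + 2 + N − H − X)/2 = (2·4 + 2 + 2 − 4 − 2)/2 = 6/2 = 3.
(Structurally: 0 ring(s) + 3 π bond(s) = 3.)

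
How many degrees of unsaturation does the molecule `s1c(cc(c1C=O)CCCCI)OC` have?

Molecular formula from the SMILES: C10H13IO2S.
DoU = (2C + 2 + N − H − X)/2 = (2·10 + 2 + 0 − 13 − 1)/2 = 8/2 = 4.
(Structurally: 1 ring(s) + 3 π bond(s) = 4.)

4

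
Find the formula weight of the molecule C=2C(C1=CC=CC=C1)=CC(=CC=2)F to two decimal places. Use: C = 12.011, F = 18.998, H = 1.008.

172.20

Molecular formula: C12H9F.
M = 12×12.011 + 1×18.998 + 9×1.008 = 172.20 g/mol.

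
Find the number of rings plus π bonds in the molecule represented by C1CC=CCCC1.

2

Molecular formula from the SMILES: C7H12.
DoU = (2C + 2 + N − H − X)/2 = (2·7 + 2 + 0 − 12 − 0)/2 = 4/2 = 2.
(Structurally: 1 ring(s) + 1 π bond(s) = 2.)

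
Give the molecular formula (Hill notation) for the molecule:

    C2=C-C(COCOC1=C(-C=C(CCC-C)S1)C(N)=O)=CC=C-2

C17H21NO3S

Heavy atoms from the SMILES: 17 C, 1 N, 3 O, 1 S.
Implicit hydrogens by atom environment:
  6 × C (aromatic): 1 H each → 6
  5 × C: 2 H each → 10
  4 × C (aromatic): no H
  3 × O: no H
  1 × C: 3 H
  1 × C: no H
  1 × N: 2 H
  1 × S (aromatic): no H
  Total hydrogens = 21.
Molecular formula: C17H21NO3S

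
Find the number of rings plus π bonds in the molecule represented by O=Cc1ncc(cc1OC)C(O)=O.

6

Molecular formula from the SMILES: C8H7NO4.
DoU = (2C + 2 + N − H − X)/2 = (2·8 + 2 + 1 − 7 − 0)/2 = 12/2 = 6.
(Structurally: 1 ring(s) + 5 π bond(s) = 6.)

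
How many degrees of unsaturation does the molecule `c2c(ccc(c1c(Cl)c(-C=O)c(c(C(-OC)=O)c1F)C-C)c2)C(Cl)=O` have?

11

Molecular formula from the SMILES: C18H13Cl2FO4.
DoU = (2C + 2 + N − H − X)/2 = (2·18 + 2 + 0 − 13 − 3)/2 = 22/2 = 11.
(Structurally: 2 ring(s) + 9 π bond(s) = 11.)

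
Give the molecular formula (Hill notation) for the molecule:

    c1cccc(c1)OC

Heavy atoms from the SMILES: 7 C, 1 O.
Implicit hydrogens by atom environment:
  5 × C (aromatic): 1 H each → 5
  1 × C: 3 H
  1 × C (aromatic): no H
  1 × O: no H
  Total hydrogens = 8.
Molecular formula: C7H8O

C7H8O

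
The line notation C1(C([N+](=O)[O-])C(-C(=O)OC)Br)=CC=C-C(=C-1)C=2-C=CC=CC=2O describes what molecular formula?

C16H14BrNO5

Heavy atoms from the SMILES: 1 Br, 16 C, 1 N, 5 O.
Implicit hydrogens by atom environment:
  8 × C (aromatic): 1 H each → 8
  4 × C (aromatic): no H
  3 × O: no H
  2 × C: 1 H each → 2
  1 × Br: no H
  1 × C: 3 H
  1 × C: no H
  1 × N (charge +1): no H
  1 × O: 1 H
  1 × O (charge -1): no H
  Total hydrogens = 14.
Molecular formula: C16H14BrNO5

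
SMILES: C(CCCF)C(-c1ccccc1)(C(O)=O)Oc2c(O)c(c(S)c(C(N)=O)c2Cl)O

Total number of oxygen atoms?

6

The symbol for oxygen appears 6 times in the SMILES.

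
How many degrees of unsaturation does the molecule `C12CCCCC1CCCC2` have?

2

Molecular formula from the SMILES: C10H18.
DoU = (2C + 2 + N − H − X)/2 = (2·10 + 2 + 0 − 18 − 0)/2 = 4/2 = 2.
(Structurally: 2 ring(s) + 0 π bond(s) = 2.)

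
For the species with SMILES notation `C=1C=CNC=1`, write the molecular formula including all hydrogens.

Heavy atoms from the SMILES: 4 C, 1 N.
Implicit hydrogens by atom environment:
  4 × C (aromatic): 1 H each → 4
  1 × N (aromatic): 1 H
  Total hydrogens = 5.
Molecular formula: C4H5N

C4H5N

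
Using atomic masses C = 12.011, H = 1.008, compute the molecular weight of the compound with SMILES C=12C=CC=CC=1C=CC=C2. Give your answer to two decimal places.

Molecular formula: C10H8.
M = 10×12.011 + 8×1.008 = 128.17 g/mol.

128.17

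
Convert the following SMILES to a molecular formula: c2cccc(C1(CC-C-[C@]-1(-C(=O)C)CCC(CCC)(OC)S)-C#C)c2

C22H30O2S

Heavy atoms from the SMILES: 22 C, 2 O, 1 S.
Implicit hydrogens by atom environment:
  7 × C: 2 H each → 14
  5 × C (aromatic): 1 H each → 5
  5 × C: no H
  3 × C: 3 H each → 9
  2 × O: no H
  1 × C: 1 H
  1 × C (aromatic): no H
  1 × S: 1 H
  Total hydrogens = 30.
Molecular formula: C22H30O2S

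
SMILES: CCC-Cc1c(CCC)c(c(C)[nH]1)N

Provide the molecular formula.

C12H22N2

Heavy atoms from the SMILES: 12 C, 2 N.
Implicit hydrogens by atom environment:
  5 × C: 2 H each → 10
  4 × C (aromatic): no H
  3 × C: 3 H each → 9
  1 × N: 2 H
  1 × N (aromatic): 1 H
  Total hydrogens = 22.
Molecular formula: C12H22N2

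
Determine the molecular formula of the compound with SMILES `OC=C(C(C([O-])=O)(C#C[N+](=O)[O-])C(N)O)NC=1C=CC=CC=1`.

C13H12N3O6-

Heavy atoms from the SMILES: 13 C, 3 N, 6 O.
Implicit hydrogens by atom environment:
  5 × C (aromatic): 1 H each → 5
  5 × C: no H
  2 × C: 1 H each → 2
  2 × O: 1 H each → 2
  2 × O: no H
  2 × O (charge -1): no H
  1 × C (aromatic): no H
  1 × N: 2 H
  1 × N: 1 H
  1 × N (charge +1): no H
  Total hydrogens = 12.
Net charge -1.
Molecular formula: C13H12N3O6-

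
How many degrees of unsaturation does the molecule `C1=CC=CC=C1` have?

4

Molecular formula from the SMILES: C6H6.
DoU = (2C + 2 + N − H − X)/2 = (2·6 + 2 + 0 − 6 − 0)/2 = 8/2 = 4.
(Structurally: 1 ring(s) + 3 π bond(s) = 4.)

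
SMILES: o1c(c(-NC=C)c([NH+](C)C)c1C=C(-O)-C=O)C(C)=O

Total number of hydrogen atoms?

17

Hydrogens are implicit in SMILES; fill each atom to its normal valence:
  4 × C (aromatic): no H
  3 × C: 3 H each → 9
  3 × C: 1 H each → 3
  2 × C: no H
  2 × O: no H
  1 × C: 2 H
  1 × N (charge +1): 1 H
  1 × N: 1 H
  1 × O: 1 H
  1 × O (aromatic): no H
  Total hydrogens = 17.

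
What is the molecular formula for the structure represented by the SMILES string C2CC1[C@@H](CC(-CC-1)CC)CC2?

C12H22

Heavy atoms from the SMILES: 12 C.
Implicit hydrogens by atom environment:
  8 × C: 2 H each → 16
  3 × C: 1 H each → 3
  1 × C: 3 H
  Total hydrogens = 22.
Molecular formula: C12H22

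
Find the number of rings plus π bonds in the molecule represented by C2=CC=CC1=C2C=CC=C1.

Molecular formula from the SMILES: C10H8.
DoU = (2C + 2 + N − H − X)/2 = (2·10 + 2 + 0 − 8 − 0)/2 = 14/2 = 7.
(Structurally: 2 ring(s) + 5 π bond(s) = 7.)

7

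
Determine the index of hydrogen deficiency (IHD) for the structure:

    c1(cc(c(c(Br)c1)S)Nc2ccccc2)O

8

Molecular formula from the SMILES: C12H10BrNOS.
DoU = (2C + 2 + N − H − X)/2 = (2·12 + 2 + 1 − 10 − 1)/2 = 16/2 = 8.
(Structurally: 2 ring(s) + 6 π bond(s) = 8.)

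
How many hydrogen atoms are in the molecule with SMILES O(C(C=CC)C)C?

12

Hydrogens are implicit in SMILES; fill each atom to its normal valence:
  3 × C: 3 H each → 9
  3 × C: 1 H each → 3
  1 × O: no H
  Total hydrogens = 12.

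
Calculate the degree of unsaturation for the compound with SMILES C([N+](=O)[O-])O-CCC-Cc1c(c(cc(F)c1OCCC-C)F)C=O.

6

Molecular formula from the SMILES: C16H21F2NO5.
DoU = (2C + 2 + N − H − X)/2 = (2·16 + 2 + 1 − 21 − 2)/2 = 12/2 = 6.
(Structurally: 1 ring(s) + 5 π bond(s) = 6.)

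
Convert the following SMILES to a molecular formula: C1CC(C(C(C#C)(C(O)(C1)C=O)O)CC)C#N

Heavy atoms from the SMILES: 13 C, 1 N, 3 O.
Implicit hydrogens by atom environment:
  4 × C: 2 H each → 8
  4 × C: 1 H each → 4
  4 × C: no H
  2 × O: 1 H each → 2
  1 × C: 3 H
  1 × N: no H
  1 × O: no H
  Total hydrogens = 17.
Molecular formula: C13H17NO3

C13H17NO3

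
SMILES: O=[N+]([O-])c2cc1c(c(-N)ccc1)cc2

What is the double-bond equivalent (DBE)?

8

Molecular formula from the SMILES: C10H8N2O2.
DoU = (2C + 2 + N − H − X)/2 = (2·10 + 2 + 2 − 8 − 0)/2 = 16/2 = 8.
(Structurally: 2 ring(s) + 6 π bond(s) = 8.)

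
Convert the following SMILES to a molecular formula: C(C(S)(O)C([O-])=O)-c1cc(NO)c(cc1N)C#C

C11H11N2O4S-

Heavy atoms from the SMILES: 11 C, 2 N, 4 O, 1 S.
Implicit hydrogens by atom environment:
  4 × C (aromatic): no H
  3 × C: no H
  2 × C (aromatic): 1 H each → 2
  2 × O: 1 H each → 2
  1 × C: 2 H
  1 × C: 1 H
  1 × N: 2 H
  1 × N: 1 H
  1 × O: no H
  1 × O (charge -1): no H
  1 × S: 1 H
  Total hydrogens = 11.
Net charge -1.
Molecular formula: C11H11N2O4S-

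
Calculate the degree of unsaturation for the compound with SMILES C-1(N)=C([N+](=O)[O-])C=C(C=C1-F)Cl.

5

Molecular formula from the SMILES: C6H4ClFN2O2.
DoU = (2C + 2 + N − H − X)/2 = (2·6 + 2 + 2 − 4 − 2)/2 = 10/2 = 5.
(Structurally: 1 ring(s) + 4 π bond(s) = 5.)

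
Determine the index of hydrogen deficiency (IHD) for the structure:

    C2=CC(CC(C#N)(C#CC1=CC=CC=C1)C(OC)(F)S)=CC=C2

Molecular formula from the SMILES: C19H16FNOS.
DoU = (2C + 2 + N − H − X)/2 = (2·19 + 2 + 1 − 16 − 1)/2 = 24/2 = 12.
(Structurally: 2 ring(s) + 10 π bond(s) = 12.)

12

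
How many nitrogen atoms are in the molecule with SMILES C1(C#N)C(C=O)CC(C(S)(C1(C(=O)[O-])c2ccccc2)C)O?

1

The symbol for nitrogen appears 1 time in the SMILES.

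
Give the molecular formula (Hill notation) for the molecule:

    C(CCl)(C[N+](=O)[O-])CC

Heavy atoms from the SMILES: 5 C, 1 Cl, 1 N, 2 O.
Implicit hydrogens by atom environment:
  3 × C: 2 H each → 6
  1 × C: 3 H
  1 × C: 1 H
  1 × Cl: no H
  1 × N (charge +1): no H
  1 × O: no H
  1 × O (charge -1): no H
  Total hydrogens = 10.
Molecular formula: C5H10ClNO2

C5H10ClNO2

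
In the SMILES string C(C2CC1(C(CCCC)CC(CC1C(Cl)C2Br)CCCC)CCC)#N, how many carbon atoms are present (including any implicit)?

The symbol for carbon appears 22 times in the SMILES. (Cl is a single chlorine, not C + l.)

22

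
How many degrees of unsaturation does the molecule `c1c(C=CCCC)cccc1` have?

5

Molecular formula from the SMILES: C11H14.
DoU = (2C + 2 + N − H − X)/2 = (2·11 + 2 + 0 − 14 − 0)/2 = 10/2 = 5.
(Structurally: 1 ring(s) + 4 π bond(s) = 5.)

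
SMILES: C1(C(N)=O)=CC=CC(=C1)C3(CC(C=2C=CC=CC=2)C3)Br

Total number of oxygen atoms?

The symbol for oxygen appears 1 time in the SMILES.

1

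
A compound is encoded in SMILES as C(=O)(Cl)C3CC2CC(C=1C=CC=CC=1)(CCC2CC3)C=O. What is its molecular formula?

Heavy atoms from the SMILES: 18 C, 1 Cl, 2 O.
Implicit hydrogens by atom environment:
  6 × C: 2 H each → 12
  5 × C (aromatic): 1 H each → 5
  4 × C: 1 H each → 4
  2 × C: no H
  2 × O: no H
  1 × C (aromatic): no H
  1 × Cl: no H
  Total hydrogens = 21.
Molecular formula: C18H21ClO2

C18H21ClO2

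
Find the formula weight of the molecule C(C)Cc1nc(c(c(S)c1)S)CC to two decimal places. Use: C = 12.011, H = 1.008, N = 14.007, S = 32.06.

Molecular formula: C10H15NS2.
M = 10×12.011 + 15×1.008 + 1×14.007 + 2×32.06 = 213.36 g/mol.

213.36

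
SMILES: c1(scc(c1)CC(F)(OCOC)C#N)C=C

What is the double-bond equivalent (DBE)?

6

Molecular formula from the SMILES: C11H12FNO2S.
DoU = (2C + 2 + N − H − X)/2 = (2·11 + 2 + 1 − 12 − 1)/2 = 12/2 = 6.
(Structurally: 1 ring(s) + 5 π bond(s) = 6.)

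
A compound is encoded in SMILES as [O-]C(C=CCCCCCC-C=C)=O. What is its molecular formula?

C11H17O2-

Heavy atoms from the SMILES: 11 C, 2 O.
Implicit hydrogens by atom environment:
  7 × C: 2 H each → 14
  3 × C: 1 H each → 3
  1 × C: no H
  1 × O: no H
  1 × O (charge -1): no H
  Total hydrogens = 17.
Net charge -1.
Molecular formula: C11H17O2-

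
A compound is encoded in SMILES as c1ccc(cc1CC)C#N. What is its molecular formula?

C9H9N

Heavy atoms from the SMILES: 9 C, 1 N.
Implicit hydrogens by atom environment:
  4 × C (aromatic): 1 H each → 4
  2 × C (aromatic): no H
  1 × C: 3 H
  1 × C: 2 H
  1 × C: no H
  1 × N: no H
  Total hydrogens = 9.
Molecular formula: C9H9N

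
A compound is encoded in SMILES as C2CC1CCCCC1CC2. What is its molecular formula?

C10H18

Heavy atoms from the SMILES: 10 C.
Implicit hydrogens by atom environment:
  8 × C: 2 H each → 16
  2 × C: 1 H each → 2
  Total hydrogens = 18.
Molecular formula: C10H18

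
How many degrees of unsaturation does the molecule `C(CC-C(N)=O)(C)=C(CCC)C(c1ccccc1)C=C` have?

Molecular formula from the SMILES: C18H25NO.
DoU = (2C + 2 + N − H − X)/2 = (2·18 + 2 + 1 − 25 − 0)/2 = 14/2 = 7.
(Structurally: 1 ring(s) + 6 π bond(s) = 7.)

7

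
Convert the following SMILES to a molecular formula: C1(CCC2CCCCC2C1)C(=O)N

C11H19NO

Heavy atoms from the SMILES: 11 C, 1 N, 1 O.
Implicit hydrogens by atom environment:
  7 × C: 2 H each → 14
  3 × C: 1 H each → 3
  1 × C: no H
  1 × N: 2 H
  1 × O: no H
  Total hydrogens = 19.
Molecular formula: C11H19NO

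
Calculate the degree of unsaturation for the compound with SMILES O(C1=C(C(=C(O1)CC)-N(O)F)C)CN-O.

3

Molecular formula from the SMILES: C8H13FN2O4.
DoU = (2C + 2 + N − H − X)/2 = (2·8 + 2 + 2 − 13 − 1)/2 = 6/2 = 3.
(Structurally: 1 ring(s) + 2 π bond(s) = 3.)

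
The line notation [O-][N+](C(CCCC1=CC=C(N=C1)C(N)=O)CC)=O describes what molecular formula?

Heavy atoms from the SMILES: 12 C, 3 N, 3 O.
Implicit hydrogens by atom environment:
  4 × C: 2 H each → 8
  3 × C (aromatic): 1 H each → 3
  2 × C (aromatic): no H
  2 × O: no H
  1 × C: 3 H
  1 × C: 1 H
  1 × C: no H
  1 × N: 2 H
  1 × N (aromatic): no H
  1 × N (charge +1): no H
  1 × O (charge -1): no H
  Total hydrogens = 17.
Molecular formula: C12H17N3O3

C12H17N3O3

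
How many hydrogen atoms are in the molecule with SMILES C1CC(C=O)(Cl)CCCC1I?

Hydrogens are implicit in SMILES; fill each atom to its normal valence:
  5 × C: 2 H each → 10
  2 × C: 1 H each → 2
  1 × C: no H
  1 × Cl: no H
  1 × I: no H
  1 × O: no H
  Total hydrogens = 12.

12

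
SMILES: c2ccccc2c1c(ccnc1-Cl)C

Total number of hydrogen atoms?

Hydrogens are implicit in SMILES; fill each atom to its normal valence:
  7 × C (aromatic): 1 H each → 7
  4 × C (aromatic): no H
  1 × C: 3 H
  1 × Cl: no H
  1 × N (aromatic): no H
  Total hydrogens = 10.

10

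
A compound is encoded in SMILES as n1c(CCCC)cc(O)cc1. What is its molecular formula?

C9H13NO

Heavy atoms from the SMILES: 9 C, 1 N, 1 O.
Implicit hydrogens by atom environment:
  3 × C: 2 H each → 6
  3 × C (aromatic): 1 H each → 3
  2 × C (aromatic): no H
  1 × C: 3 H
  1 × N (aromatic): no H
  1 × O: 1 H
  Total hydrogens = 13.
Molecular formula: C9H13NO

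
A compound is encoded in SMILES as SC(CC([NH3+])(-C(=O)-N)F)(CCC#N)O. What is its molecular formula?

C7H13FN3O2S+

Heavy atoms from the SMILES: 7 C, 1 F, 3 N, 2 O, 1 S.
Implicit hydrogens by atom environment:
  4 × C: no H
  3 × C: 2 H each → 6
  1 × F: no H
  1 × N (charge +1): 3 H
  1 × N: 2 H
  1 × N: no H
  1 × O: 1 H
  1 × O: no H
  1 × S: 1 H
  Total hydrogens = 13.
Net charge +1.
Molecular formula: C7H13FN3O2S+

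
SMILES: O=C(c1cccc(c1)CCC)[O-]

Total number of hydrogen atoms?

11

Hydrogens are implicit in SMILES; fill each atom to its normal valence:
  4 × C (aromatic): 1 H each → 4
  2 × C: 2 H each → 4
  2 × C (aromatic): no H
  1 × C: 3 H
  1 × C: no H
  1 × O: no H
  1 × O (charge -1): no H
  Total hydrogens = 11.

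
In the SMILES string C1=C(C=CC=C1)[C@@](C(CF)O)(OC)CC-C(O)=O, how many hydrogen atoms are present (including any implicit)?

Hydrogens are implicit in SMILES; fill each atom to its normal valence:
  5 × C (aromatic): 1 H each → 5
  3 × C: 2 H each → 6
  2 × C: no H
  2 × O: 1 H each → 2
  2 × O: no H
  1 × C: 3 H
  1 × C: 1 H
  1 × C (aromatic): no H
  1 × F: no H
  Total hydrogens = 17.

17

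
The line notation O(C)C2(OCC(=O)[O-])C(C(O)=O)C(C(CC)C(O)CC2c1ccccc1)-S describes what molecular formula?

C19H25O7S-

Heavy atoms from the SMILES: 19 C, 7 O, 1 S.
Implicit hydrogens by atom environment:
  5 × C: 1 H each → 5
  5 × C (aromatic): 1 H each → 5
  4 × O: no H
  3 × C: 2 H each → 6
  3 × C: no H
  2 × C: 3 H each → 6
  2 × O: 1 H each → 2
  1 × C (aromatic): no H
  1 × O (charge -1): no H
  1 × S: 1 H
  Total hydrogens = 25.
Net charge -1.
Molecular formula: C19H25O7S-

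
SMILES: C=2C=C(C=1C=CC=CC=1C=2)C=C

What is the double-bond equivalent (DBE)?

Molecular formula from the SMILES: C12H10.
DoU = (2C + 2 + N − H − X)/2 = (2·12 + 2 + 0 − 10 − 0)/2 = 16/2 = 8.
(Structurally: 2 ring(s) + 6 π bond(s) = 8.)

8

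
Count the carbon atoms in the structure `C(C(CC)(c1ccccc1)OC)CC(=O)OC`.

14

The symbol for carbon appears 14 times in the SMILES. Lowercase c denotes aromatic carbon and counts toward C.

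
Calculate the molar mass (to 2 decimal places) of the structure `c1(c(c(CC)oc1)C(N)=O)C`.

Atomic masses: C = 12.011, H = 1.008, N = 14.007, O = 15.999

153.18

Molecular formula: C8H11NO2.
M = 8×12.011 + 11×1.008 + 1×14.007 + 2×15.999 = 153.18 g/mol.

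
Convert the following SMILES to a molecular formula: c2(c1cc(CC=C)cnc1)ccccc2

C14H13N

Heavy atoms from the SMILES: 14 C, 1 N.
Implicit hydrogens by atom environment:
  8 × C (aromatic): 1 H each → 8
  3 × C (aromatic): no H
  2 × C: 2 H each → 4
  1 × C: 1 H
  1 × N (aromatic): no H
  Total hydrogens = 13.
Molecular formula: C14H13N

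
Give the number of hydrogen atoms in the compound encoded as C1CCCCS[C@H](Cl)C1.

13

Hydrogens are implicit in SMILES; fill each atom to its normal valence:
  6 × C: 2 H each → 12
  1 × C: 1 H
  1 × Cl: no H
  1 × S: no H
  Total hydrogens = 13.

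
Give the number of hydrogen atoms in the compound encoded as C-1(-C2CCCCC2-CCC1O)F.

17

Hydrogens are implicit in SMILES; fill each atom to its normal valence:
  6 × C: 2 H each → 12
  4 × C: 1 H each → 4
  1 × F: no H
  1 × O: 1 H
  Total hydrogens = 17.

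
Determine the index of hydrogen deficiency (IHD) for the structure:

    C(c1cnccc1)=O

Molecular formula from the SMILES: C6H5NO.
DoU = (2C + 2 + N − H − X)/2 = (2·6 + 2 + 1 − 5 − 0)/2 = 10/2 = 5.
(Structurally: 1 ring(s) + 4 π bond(s) = 5.)

5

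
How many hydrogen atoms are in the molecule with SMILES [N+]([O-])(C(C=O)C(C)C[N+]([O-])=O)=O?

8

Hydrogens are implicit in SMILES; fill each atom to its normal valence:
  3 × C: 1 H each → 3
  3 × O: no H
  2 × N (charge +1): no H
  2 × O (charge -1): no H
  1 × C: 3 H
  1 × C: 2 H
  Total hydrogens = 8.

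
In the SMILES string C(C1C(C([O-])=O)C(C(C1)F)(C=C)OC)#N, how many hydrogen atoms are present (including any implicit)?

Hydrogens are implicit in SMILES; fill each atom to its normal valence:
  4 × C: 1 H each → 4
  3 × C: no H
  2 × C: 2 H each → 4
  2 × O: no H
  1 × C: 3 H
  1 × F: no H
  1 × N: no H
  1 × O (charge -1): no H
  Total hydrogens = 11.

11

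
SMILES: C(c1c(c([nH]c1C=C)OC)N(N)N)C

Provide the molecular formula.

Heavy atoms from the SMILES: 9 C, 4 N, 1 O.
Implicit hydrogens by atom environment:
  4 × C (aromatic): no H
  2 × C: 3 H each → 6
  2 × C: 2 H each → 4
  2 × N: 2 H each → 4
  1 × C: 1 H
  1 × N (aromatic): 1 H
  1 × N: no H
  1 × O: no H
  Total hydrogens = 16.
Molecular formula: C9H16N4O

C9H16N4O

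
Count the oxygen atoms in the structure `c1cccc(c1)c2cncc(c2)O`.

The symbol for oxygen appears 1 time in the SMILES.

1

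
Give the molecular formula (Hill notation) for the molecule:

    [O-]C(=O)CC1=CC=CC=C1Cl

C8H6ClO2-

Heavy atoms from the SMILES: 8 C, 1 Cl, 2 O.
Implicit hydrogens by atom environment:
  4 × C (aromatic): 1 H each → 4
  2 × C (aromatic): no H
  1 × C: 2 H
  1 × C: no H
  1 × Cl: no H
  1 × O: no H
  1 × O (charge -1): no H
  Total hydrogens = 6.
Net charge -1.
Molecular formula: C8H6ClO2-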